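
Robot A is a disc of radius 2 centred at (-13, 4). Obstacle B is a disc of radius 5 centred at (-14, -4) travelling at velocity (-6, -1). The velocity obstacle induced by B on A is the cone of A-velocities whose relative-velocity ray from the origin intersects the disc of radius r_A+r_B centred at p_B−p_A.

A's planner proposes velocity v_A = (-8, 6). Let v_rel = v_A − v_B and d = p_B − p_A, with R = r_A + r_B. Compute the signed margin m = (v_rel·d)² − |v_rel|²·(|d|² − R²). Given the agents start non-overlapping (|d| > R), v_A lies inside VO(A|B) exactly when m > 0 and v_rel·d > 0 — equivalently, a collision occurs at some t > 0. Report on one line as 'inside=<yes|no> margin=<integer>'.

d = (-1, -8),  |d|² = 65;  R = 2+5 = 7,  c = 65−7² = 16
v_rel = (-2, 7),  |v_rel|² = 53;  v_rel·d = (-2)·(-1) + (7)·(-8) = -54
53·t² + 108·t + 16 = 0  ⇒  m = (-54)² − 53·16 = 2068
m = 2068 > 0,  v_rel·d = -54 < 0  ⇒  outside

inside=no margin=2068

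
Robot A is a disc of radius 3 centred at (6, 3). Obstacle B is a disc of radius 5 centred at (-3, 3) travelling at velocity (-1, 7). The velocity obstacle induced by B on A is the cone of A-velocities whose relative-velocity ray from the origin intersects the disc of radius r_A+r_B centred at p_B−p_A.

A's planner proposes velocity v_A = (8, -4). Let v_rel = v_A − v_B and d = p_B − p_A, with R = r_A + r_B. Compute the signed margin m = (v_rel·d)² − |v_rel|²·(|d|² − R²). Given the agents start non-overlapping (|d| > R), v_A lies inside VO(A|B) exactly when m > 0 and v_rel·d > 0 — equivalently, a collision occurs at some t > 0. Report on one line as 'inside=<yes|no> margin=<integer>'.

d = (-9, 0),  |d|² = 81;  R = 3+5 = 8,  c = 81−8² = 17
v_rel = (9, -11),  |v_rel|² = 202;  v_rel·d = (9)·(-9) + (-11)·(0) = -81
202·t² + 162·t + 17 = 0  ⇒  m = (-81)² − 202·17 = 3127
m = 3127 > 0,  v_rel·d = -81 < 0  ⇒  outside

inside=no margin=3127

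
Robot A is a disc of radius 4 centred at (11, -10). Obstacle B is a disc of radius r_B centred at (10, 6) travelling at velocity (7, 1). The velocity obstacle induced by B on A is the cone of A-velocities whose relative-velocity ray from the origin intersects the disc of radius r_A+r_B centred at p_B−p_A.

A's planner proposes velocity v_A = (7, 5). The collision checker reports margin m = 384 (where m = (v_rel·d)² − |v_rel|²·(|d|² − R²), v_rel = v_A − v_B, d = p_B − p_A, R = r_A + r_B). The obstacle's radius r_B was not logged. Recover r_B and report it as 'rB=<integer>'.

m = 384
d = (-1, 16);  v_rel = (0, 4),  |v_rel|² = 16
v_rel×d = (0)·(16) − (4)·(-1) = 4
since m = R²·16 − 4²:  R² = (16 + 384) / 16 = 25
R = √25 = 5  ⇒  r_B = 5 − 4 = 1

rB=1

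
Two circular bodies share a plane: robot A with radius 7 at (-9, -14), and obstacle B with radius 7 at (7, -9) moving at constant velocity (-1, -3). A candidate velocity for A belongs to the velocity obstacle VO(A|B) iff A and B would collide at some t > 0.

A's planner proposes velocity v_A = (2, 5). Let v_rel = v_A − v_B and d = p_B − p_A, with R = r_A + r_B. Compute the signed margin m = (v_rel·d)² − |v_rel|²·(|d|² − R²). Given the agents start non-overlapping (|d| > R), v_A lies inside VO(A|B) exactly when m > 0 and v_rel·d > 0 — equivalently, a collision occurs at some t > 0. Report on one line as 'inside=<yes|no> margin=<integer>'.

d = (16, 5),  |d|² = 281;  R = 7+7 = 14,  c = 281−14² = 85
v_rel = (3, 8),  |v_rel|² = 73;  v_rel·d = (3)·(16) + (8)·(5) = 88
73·t² − 176·t + 85 = 0  ⇒  m = 88² − 73·85 = 1539
m = 1539 > 0,  v_rel·d = 88 > 0  ⇒  inside

inside=yes margin=1539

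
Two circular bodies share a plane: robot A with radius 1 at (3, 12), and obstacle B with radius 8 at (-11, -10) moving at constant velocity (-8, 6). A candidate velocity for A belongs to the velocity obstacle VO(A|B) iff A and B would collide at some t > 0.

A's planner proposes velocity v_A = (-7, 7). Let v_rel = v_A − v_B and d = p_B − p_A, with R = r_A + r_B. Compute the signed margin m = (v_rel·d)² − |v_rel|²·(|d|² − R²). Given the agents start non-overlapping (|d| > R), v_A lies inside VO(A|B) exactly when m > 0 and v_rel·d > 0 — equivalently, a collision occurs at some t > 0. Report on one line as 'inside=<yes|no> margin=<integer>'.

d = (-14, -22),  |d|² = 680;  R = 1+8 = 9,  c = 680−9² = 599
v_rel = (1, 1),  |v_rel|² = 2;  v_rel·d = (1)·(-14) + (1)·(-22) = -36
2·t² + 72·t + 599 = 0  ⇒  m = (-36)² − 2·599 = 98
m = 98 > 0,  v_rel·d = -36 < 0  ⇒  outside

inside=no margin=98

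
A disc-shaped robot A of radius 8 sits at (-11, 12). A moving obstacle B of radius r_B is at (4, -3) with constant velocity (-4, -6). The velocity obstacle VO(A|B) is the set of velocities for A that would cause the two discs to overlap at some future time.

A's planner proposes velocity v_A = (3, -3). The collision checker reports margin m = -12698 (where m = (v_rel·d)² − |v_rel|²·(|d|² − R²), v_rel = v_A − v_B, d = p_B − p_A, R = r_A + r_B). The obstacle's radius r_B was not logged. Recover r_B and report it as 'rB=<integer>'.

m = -12698
d = (15, -15);  v_rel = (7, 3),  |v_rel|² = 58
v_rel×d = (7)·(-15) − (3)·(15) = -150
since m = R²·58 − (-150)²:  R² = (22500 + -12698) / 58 = 169
R = √169 = 13  ⇒  r_B = 13 − 8 = 5

rB=5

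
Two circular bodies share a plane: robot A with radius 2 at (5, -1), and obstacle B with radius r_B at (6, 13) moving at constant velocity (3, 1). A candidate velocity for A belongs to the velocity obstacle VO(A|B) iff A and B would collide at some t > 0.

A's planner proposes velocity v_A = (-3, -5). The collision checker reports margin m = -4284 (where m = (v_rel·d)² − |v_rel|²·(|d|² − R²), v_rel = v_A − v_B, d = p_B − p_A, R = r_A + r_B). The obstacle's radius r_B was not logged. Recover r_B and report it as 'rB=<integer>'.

m = -4284
d = (1, 14);  v_rel = (-6, -6),  |v_rel|² = 72
v_rel×d = (-6)·(14) − (-6)·(1) = -78
since m = R²·72 − (-78)²:  R² = (6084 + -4284) / 72 = 25
R = √25 = 5  ⇒  r_B = 5 − 2 = 3

rB=3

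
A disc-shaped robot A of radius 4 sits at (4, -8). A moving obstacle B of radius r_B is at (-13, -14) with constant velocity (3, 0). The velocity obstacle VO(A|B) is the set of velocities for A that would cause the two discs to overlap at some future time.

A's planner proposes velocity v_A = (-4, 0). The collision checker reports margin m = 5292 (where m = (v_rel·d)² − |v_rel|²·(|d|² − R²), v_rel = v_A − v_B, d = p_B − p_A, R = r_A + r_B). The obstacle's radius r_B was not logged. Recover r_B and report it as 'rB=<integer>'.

m = 5292
d = (-17, -6);  v_rel = (-7, 0),  |v_rel|² = 49
v_rel×d = (-7)·(-6) − (0)·(-17) = 42
since m = R²·49 − 42²:  R² = (1764 + 5292) / 49 = 144
R = √144 = 12  ⇒  r_B = 12 − 4 = 8

rB=8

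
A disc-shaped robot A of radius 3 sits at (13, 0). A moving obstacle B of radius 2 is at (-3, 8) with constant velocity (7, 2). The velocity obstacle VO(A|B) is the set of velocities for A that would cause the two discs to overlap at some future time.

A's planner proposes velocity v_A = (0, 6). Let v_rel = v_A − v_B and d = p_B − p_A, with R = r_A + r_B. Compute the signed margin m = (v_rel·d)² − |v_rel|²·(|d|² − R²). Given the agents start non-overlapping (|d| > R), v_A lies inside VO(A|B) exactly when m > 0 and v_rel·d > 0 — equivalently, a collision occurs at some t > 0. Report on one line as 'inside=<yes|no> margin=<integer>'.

d = (-16, 8),  |d|² = 320;  R = 3+2 = 5,  c = 320−5² = 295
v_rel = (-7, 4),  |v_rel|² = 65;  v_rel·d = (-7)·(-16) + (4)·(8) = 144
65·t² − 288·t + 295 = 0  ⇒  m = 144² − 65·295 = 1561
m = 1561 > 0,  v_rel·d = 144 > 0  ⇒  inside

inside=yes margin=1561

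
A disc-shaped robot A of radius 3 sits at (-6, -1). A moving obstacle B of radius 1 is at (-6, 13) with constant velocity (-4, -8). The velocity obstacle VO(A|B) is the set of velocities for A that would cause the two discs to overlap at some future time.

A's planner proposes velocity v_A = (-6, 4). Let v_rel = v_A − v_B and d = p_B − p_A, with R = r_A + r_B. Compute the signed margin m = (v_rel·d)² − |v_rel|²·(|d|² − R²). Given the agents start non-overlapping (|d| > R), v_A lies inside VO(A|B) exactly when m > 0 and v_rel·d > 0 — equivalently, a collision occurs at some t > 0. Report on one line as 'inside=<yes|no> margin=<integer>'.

d = (0, 14),  |d|² = 196;  R = 3+1 = 4,  c = 196−4² = 180
v_rel = (-2, 12),  |v_rel|² = 148;  v_rel·d = (-2)·(0) + (12)·(14) = 168
148·t² − 336·t + 180 = 0  ⇒  m = 168² − 148·180 = 1584
m = 1584 > 0,  v_rel·d = 168 > 0  ⇒  inside

inside=yes margin=1584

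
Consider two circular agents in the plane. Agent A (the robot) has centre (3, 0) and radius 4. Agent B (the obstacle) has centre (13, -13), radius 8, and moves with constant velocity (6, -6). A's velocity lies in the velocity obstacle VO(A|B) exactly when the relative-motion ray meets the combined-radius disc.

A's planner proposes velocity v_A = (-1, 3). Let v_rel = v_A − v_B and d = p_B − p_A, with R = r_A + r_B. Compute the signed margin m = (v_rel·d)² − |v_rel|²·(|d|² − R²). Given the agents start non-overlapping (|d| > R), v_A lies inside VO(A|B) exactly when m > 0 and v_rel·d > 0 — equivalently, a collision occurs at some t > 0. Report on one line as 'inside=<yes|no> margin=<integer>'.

d = (10, -13),  |d|² = 269;  R = 4+8 = 12,  c = 269−12² = 125
v_rel = (-7, 9),  |v_rel|² = 130;  v_rel·d = (-7)·(10) + (9)·(-13) = -187
130·t² + 374·t + 125 = 0  ⇒  m = (-187)² − 130·125 = 18719
m = 18719 > 0,  v_rel·d = -187 < 0  ⇒  outside

inside=no margin=18719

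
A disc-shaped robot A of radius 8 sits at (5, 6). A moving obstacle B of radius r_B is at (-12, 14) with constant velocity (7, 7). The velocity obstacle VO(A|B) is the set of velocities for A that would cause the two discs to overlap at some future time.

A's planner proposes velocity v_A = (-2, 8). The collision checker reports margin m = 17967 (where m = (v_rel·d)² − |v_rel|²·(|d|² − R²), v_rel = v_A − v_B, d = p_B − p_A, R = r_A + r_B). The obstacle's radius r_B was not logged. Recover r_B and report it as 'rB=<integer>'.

m = 17967
d = (-17, 8);  v_rel = (-9, 1),  |v_rel|² = 82
v_rel×d = (-9)·(8) − (1)·(-17) = -55
since m = R²·82 − (-55)²:  R² = (3025 + 17967) / 82 = 256
R = √256 = 16  ⇒  r_B = 16 − 8 = 8

rB=8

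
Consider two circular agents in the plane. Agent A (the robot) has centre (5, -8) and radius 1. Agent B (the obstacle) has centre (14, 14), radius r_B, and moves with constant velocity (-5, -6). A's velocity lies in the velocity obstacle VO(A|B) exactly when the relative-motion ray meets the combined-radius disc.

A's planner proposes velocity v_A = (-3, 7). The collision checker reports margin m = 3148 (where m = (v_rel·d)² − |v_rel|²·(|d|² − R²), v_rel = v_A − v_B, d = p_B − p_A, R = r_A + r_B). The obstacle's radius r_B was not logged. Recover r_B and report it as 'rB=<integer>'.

m = 3148
d = (9, 22);  v_rel = (2, 13),  |v_rel|² = 173
v_rel×d = (2)·(22) − (13)·(9) = -73
since m = R²·173 − (-73)²:  R² = (5329 + 3148) / 173 = 49
R = √49 = 7  ⇒  r_B = 7 − 1 = 6

rB=6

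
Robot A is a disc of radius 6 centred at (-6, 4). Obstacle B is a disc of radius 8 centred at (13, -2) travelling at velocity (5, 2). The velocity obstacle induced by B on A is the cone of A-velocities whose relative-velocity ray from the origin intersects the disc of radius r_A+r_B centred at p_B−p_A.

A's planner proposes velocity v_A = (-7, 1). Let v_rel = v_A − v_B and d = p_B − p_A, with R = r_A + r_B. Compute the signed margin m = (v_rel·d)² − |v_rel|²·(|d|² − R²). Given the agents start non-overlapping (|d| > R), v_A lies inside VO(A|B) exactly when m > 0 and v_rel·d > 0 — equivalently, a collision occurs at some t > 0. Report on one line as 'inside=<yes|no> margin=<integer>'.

d = (19, -6),  |d|² = 397;  R = 6+8 = 14,  c = 397−14² = 201
v_rel = (-12, -1),  |v_rel|² = 145;  v_rel·d = (-12)·(19) + (-1)·(-6) = -222
145·t² + 444·t + 201 = 0  ⇒  m = (-222)² − 145·201 = 20139
m = 20139 > 0,  v_rel·d = -222 < 0  ⇒  outside

inside=no margin=20139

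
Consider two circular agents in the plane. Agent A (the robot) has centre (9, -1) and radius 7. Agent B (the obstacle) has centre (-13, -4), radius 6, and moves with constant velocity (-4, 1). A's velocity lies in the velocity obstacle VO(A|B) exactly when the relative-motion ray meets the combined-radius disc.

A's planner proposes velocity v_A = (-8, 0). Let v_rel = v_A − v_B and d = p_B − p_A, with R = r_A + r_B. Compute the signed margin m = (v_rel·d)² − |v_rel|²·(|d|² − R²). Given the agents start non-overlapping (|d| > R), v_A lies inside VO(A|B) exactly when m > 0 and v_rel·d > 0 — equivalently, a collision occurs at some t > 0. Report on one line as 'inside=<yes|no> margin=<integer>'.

d = (-22, -3),  |d|² = 493;  R = 7+6 = 13,  c = 493−13² = 324
v_rel = (-4, -1),  |v_rel|² = 17;  v_rel·d = (-4)·(-22) + (-1)·(-3) = 91
17·t² − 182·t + 324 = 0  ⇒  m = 91² − 17·324 = 2773
m = 2773 > 0,  v_rel·d = 91 > 0  ⇒  inside

inside=yes margin=2773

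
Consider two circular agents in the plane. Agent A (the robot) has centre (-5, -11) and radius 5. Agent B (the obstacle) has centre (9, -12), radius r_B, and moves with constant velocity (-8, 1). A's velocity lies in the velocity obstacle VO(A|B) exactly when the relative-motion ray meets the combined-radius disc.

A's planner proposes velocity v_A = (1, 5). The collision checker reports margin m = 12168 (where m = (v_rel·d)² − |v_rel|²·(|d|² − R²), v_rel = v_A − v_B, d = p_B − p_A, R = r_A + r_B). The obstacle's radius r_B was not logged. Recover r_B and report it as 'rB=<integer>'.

m = 12168
d = (14, -1);  v_rel = (9, 4),  |v_rel|² = 97
v_rel×d = (9)·(-1) − (4)·(14) = -65
since m = R²·97 − (-65)²:  R² = (4225 + 12168) / 97 = 169
R = √169 = 13  ⇒  r_B = 13 − 5 = 8

rB=8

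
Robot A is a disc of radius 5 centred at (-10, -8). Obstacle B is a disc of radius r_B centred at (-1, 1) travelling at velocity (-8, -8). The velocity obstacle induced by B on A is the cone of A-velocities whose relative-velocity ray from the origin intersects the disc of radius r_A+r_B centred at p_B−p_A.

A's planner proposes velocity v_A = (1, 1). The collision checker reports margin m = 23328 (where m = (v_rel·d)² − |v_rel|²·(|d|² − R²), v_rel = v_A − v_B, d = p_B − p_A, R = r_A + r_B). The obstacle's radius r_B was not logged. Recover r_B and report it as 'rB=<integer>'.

m = 23328
d = (9, 9);  v_rel = (9, 9),  |v_rel|² = 162
v_rel×d = (9)·(9) − (9)·(9) = 0
since m = R²·162 − 0²:  R² = (0 + 23328) / 162 = 144
R = √144 = 12  ⇒  r_B = 12 − 5 = 7

rB=7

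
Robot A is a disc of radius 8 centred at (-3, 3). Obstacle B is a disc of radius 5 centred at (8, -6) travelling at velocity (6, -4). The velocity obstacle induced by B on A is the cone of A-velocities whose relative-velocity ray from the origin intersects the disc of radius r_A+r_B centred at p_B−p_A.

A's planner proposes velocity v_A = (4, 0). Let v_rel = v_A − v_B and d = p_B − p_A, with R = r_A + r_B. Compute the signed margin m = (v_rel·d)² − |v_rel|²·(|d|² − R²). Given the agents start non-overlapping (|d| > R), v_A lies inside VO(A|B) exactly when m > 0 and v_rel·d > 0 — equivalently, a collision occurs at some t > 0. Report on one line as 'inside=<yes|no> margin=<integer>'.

d = (11, -9),  |d|² = 202;  R = 8+5 = 13,  c = 202−13² = 33
v_rel = (-2, 4),  |v_rel|² = 20;  v_rel·d = (-2)·(11) + (4)·(-9) = -58
20·t² + 116·t + 33 = 0  ⇒  m = (-58)² − 20·33 = 2704
m = 2704 > 0,  v_rel·d = -58 < 0  ⇒  outside

inside=no margin=2704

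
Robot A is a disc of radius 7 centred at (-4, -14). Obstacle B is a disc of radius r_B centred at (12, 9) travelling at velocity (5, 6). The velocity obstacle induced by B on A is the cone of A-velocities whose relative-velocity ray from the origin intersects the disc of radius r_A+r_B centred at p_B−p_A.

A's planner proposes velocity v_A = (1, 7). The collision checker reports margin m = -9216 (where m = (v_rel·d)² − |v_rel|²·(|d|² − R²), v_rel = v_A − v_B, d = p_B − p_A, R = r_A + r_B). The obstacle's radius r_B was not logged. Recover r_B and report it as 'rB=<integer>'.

m = -9216
d = (16, 23);  v_rel = (-4, 1),  |v_rel|² = 17
v_rel×d = (-4)·(23) − (1)·(16) = -108
since m = R²·17 − (-108)²:  R² = (11664 + -9216) / 17 = 144
R = √144 = 12  ⇒  r_B = 12 − 7 = 5

rB=5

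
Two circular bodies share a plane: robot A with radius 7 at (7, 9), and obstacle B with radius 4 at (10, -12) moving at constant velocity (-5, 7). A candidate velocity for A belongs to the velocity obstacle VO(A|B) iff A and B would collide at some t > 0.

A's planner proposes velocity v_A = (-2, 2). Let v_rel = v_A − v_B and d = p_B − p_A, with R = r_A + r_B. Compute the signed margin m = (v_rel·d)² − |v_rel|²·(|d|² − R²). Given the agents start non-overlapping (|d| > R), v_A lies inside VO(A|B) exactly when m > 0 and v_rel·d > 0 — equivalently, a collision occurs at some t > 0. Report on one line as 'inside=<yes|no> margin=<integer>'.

d = (3, -21),  |d|² = 450;  R = 7+4 = 11,  c = 450−11² = 329
v_rel = (3, -5),  |v_rel|² = 34;  v_rel·d = (3)·(3) + (-5)·(-21) = 114
34·t² − 228·t + 329 = 0  ⇒  m = 114² − 34·329 = 1810
m = 1810 > 0,  v_rel·d = 114 > 0  ⇒  inside

inside=yes margin=1810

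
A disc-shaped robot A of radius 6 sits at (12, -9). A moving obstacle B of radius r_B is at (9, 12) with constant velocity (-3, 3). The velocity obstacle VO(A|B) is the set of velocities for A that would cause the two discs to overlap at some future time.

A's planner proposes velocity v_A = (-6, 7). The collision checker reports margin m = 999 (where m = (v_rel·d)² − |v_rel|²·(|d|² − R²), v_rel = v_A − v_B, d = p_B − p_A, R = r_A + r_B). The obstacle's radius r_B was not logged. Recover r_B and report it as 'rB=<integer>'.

m = 999
d = (-3, 21);  v_rel = (-3, 4),  |v_rel|² = 25
v_rel×d = (-3)·(21) − (4)·(-3) = -51
since m = R²·25 − (-51)²:  R² = (2601 + 999) / 25 = 144
R = √144 = 12  ⇒  r_B = 12 − 6 = 6

rB=6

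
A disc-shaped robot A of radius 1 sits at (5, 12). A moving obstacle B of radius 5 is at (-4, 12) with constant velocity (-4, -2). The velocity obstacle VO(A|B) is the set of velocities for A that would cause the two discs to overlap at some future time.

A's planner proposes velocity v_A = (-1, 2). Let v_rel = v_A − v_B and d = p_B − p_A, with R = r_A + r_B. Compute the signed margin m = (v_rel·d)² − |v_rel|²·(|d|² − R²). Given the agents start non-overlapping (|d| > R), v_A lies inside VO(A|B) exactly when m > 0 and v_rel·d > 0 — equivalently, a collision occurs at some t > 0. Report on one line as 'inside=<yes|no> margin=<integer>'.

d = (-9, 0),  |d|² = 81;  R = 1+5 = 6,  c = 81−6² = 45
v_rel = (3, 4),  |v_rel|² = 25;  v_rel·d = (3)·(-9) + (4)·(0) = -27
25·t² + 54·t + 45 = 0  ⇒  m = (-27)² − 25·45 = -396
m = -396 < 0,  v_rel·d = -27 < 0  ⇒  outside

inside=no margin=-396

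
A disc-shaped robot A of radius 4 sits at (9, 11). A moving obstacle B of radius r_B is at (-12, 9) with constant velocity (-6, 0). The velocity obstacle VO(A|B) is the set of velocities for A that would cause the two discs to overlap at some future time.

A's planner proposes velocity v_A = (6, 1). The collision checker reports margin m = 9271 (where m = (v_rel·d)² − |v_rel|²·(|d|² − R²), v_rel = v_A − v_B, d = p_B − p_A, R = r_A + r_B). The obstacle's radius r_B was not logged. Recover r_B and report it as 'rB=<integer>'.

m = 9271
d = (-21, -2);  v_rel = (12, 1),  |v_rel|² = 145
v_rel×d = (12)·(-2) − (1)·(-21) = -3
since m = R²·145 − (-3)²:  R² = (9 + 9271) / 145 = 64
R = √64 = 8  ⇒  r_B = 8 − 4 = 4

rB=4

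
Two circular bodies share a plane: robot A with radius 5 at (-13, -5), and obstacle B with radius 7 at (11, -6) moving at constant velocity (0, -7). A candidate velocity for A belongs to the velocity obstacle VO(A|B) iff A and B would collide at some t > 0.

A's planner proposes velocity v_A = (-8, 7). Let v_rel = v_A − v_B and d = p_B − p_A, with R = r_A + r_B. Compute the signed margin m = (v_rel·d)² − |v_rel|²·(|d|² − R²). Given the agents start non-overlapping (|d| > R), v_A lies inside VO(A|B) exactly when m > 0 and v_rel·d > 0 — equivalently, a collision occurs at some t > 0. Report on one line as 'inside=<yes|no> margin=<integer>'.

d = (24, -1),  |d|² = 577;  R = 5+7 = 12,  c = 577−12² = 433
v_rel = (-8, 14),  |v_rel|² = 260;  v_rel·d = (-8)·(24) + (14)·(-1) = -206
260·t² + 412·t + 433 = 0  ⇒  m = (-206)² − 260·433 = -70144
m = -70144 < 0,  v_rel·d = -206 < 0  ⇒  outside

inside=no margin=-70144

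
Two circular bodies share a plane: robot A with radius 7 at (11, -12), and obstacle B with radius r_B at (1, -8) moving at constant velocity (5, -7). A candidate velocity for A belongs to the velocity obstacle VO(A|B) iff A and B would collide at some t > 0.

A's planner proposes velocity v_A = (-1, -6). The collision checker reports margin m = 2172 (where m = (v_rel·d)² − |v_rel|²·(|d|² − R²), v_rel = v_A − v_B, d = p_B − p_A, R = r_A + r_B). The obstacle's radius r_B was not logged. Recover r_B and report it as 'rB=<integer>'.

m = 2172
d = (-10, 4);  v_rel = (-6, 1),  |v_rel|² = 37
v_rel×d = (-6)·(4) − (1)·(-10) = -14
since m = R²·37 − (-14)²:  R² = (196 + 2172) / 37 = 64
R = √64 = 8  ⇒  r_B = 8 − 7 = 1

rB=1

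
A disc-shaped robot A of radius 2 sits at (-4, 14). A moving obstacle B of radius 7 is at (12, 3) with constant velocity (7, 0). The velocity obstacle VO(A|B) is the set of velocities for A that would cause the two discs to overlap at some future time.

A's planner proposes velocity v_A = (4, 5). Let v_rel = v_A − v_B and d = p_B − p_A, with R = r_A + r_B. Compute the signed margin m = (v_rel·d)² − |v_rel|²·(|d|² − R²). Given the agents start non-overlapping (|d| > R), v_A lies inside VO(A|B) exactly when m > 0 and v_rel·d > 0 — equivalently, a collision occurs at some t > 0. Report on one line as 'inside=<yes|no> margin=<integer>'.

d = (16, -11),  |d|² = 377;  R = 2+7 = 9,  c = 377−9² = 296
v_rel = (-3, 5),  |v_rel|² = 34;  v_rel·d = (-3)·(16) + (5)·(-11) = -103
34·t² + 206·t + 296 = 0  ⇒  m = (-103)² − 34·296 = 545
m = 545 > 0,  v_rel·d = -103 < 0  ⇒  outside

inside=no margin=545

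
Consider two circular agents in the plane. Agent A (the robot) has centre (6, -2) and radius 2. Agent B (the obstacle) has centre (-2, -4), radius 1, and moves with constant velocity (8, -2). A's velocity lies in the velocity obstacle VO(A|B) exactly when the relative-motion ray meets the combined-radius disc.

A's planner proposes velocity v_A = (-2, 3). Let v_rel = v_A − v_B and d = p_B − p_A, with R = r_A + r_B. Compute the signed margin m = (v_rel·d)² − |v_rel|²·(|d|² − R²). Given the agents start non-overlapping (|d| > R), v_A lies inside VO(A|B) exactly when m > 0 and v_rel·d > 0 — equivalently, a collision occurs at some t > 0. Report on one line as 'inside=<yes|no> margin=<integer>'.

d = (-8, -2),  |d|² = 68;  R = 2+1 = 3,  c = 68−3² = 59
v_rel = (-10, 5),  |v_rel|² = 125;  v_rel·d = (-10)·(-8) + (5)·(-2) = 70
125·t² − 140·t + 59 = 0  ⇒  m = 70² − 125·59 = -2475
m = -2475 < 0,  v_rel·d = 70 > 0  ⇒  outside

inside=no margin=-2475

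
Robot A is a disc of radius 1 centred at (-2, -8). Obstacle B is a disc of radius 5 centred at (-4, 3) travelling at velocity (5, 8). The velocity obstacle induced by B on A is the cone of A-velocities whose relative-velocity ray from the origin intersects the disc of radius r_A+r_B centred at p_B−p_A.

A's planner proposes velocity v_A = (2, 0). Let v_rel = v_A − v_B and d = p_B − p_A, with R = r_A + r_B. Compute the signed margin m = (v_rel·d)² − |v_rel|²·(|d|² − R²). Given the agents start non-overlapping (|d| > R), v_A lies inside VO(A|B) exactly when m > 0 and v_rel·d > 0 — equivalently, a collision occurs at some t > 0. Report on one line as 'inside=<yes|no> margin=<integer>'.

d = (-2, 11),  |d|² = 125;  R = 1+5 = 6,  c = 125−6² = 89
v_rel = (-3, -8),  |v_rel|² = 73;  v_rel·d = (-3)·(-2) + (-8)·(11) = -82
73·t² + 164·t + 89 = 0  ⇒  m = (-82)² − 73·89 = 227
m = 227 > 0,  v_rel·d = -82 < 0  ⇒  outside

inside=no margin=227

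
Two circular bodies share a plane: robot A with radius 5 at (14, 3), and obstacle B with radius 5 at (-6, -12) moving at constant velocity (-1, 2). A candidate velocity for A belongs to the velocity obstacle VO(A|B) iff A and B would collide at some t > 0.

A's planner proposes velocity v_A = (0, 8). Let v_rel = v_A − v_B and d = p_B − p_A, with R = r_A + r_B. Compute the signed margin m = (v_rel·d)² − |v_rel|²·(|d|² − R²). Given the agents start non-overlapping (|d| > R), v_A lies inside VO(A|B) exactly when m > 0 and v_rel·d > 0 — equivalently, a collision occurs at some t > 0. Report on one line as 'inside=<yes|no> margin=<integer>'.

d = (-20, -15),  |d|² = 625;  R = 5+5 = 10,  c = 625−10² = 525
v_rel = (1, 6),  |v_rel|² = 37;  v_rel·d = (1)·(-20) + (6)·(-15) = -110
37·t² + 220·t + 525 = 0  ⇒  m = (-110)² − 37·525 = -7325
m = -7325 < 0,  v_rel·d = -110 < 0  ⇒  outside

inside=no margin=-7325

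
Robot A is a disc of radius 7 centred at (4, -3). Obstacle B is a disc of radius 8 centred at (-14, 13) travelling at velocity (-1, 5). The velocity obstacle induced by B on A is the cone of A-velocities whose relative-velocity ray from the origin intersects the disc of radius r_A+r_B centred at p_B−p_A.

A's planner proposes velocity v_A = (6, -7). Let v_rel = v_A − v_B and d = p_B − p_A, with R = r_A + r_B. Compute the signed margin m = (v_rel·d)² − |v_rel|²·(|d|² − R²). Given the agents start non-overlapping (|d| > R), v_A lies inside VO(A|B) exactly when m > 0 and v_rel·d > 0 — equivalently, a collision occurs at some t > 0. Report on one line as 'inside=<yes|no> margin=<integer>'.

d = (-18, 16),  |d|² = 580;  R = 7+8 = 15,  c = 580−15² = 355
v_rel = (7, -12),  |v_rel|² = 193;  v_rel·d = (7)·(-18) + (-12)·(16) = -318
193·t² + 636·t + 355 = 0  ⇒  m = (-318)² − 193·355 = 32609
m = 32609 > 0,  v_rel·d = -318 < 0  ⇒  outside

inside=no margin=32609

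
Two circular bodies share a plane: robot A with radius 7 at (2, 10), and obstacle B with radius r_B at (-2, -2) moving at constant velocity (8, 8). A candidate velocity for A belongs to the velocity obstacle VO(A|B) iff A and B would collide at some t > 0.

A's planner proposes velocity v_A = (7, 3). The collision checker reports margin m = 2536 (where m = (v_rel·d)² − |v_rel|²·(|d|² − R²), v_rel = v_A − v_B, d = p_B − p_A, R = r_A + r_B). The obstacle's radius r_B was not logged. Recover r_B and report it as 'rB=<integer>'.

m = 2536
d = (-4, -12);  v_rel = (-1, -5),  |v_rel|² = 26
v_rel×d = (-1)·(-12) − (-5)·(-4) = -8
since m = R²·26 − (-8)²:  R² = (64 + 2536) / 26 = 100
R = √100 = 10  ⇒  r_B = 10 − 7 = 3

rB=3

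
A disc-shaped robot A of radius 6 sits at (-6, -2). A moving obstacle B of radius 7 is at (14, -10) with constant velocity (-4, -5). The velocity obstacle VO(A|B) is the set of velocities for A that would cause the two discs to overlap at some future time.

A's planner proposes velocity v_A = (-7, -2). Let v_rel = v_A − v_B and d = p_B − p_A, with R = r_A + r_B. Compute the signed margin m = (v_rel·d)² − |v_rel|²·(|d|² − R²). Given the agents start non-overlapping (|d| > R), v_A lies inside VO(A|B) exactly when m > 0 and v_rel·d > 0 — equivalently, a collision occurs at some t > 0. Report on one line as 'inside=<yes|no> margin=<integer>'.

d = (20, -8),  |d|² = 464;  R = 6+7 = 13,  c = 464−13² = 295
v_rel = (-3, 3),  |v_rel|² = 18;  v_rel·d = (-3)·(20) + (3)·(-8) = -84
18·t² + 168·t + 295 = 0  ⇒  m = (-84)² − 18·295 = 1746
m = 1746 > 0,  v_rel·d = -84 < 0  ⇒  outside

inside=no margin=1746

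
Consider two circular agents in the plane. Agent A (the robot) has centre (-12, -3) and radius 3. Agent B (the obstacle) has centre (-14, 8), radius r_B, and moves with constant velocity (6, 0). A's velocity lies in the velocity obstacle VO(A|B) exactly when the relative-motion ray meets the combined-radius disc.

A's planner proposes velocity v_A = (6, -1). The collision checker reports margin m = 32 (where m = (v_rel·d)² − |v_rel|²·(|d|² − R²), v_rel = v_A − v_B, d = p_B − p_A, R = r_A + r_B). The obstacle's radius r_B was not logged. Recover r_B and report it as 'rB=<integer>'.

m = 32
d = (-2, 11);  v_rel = (0, -1),  |v_rel|² = 1
v_rel×d = (0)·(11) − (-1)·(-2) = -2
since m = R²·1 − (-2)²:  R² = (4 + 32) / 1 = 36
R = √36 = 6  ⇒  r_B = 6 − 3 = 3

rB=3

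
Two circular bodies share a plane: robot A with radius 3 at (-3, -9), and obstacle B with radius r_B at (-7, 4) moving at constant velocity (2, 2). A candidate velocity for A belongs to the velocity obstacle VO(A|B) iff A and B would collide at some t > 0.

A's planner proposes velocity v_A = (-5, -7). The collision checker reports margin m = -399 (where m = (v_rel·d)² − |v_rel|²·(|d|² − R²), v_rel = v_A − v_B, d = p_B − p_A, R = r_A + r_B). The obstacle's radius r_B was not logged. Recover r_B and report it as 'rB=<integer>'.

m = -399
d = (-4, 13);  v_rel = (-7, -9),  |v_rel|² = 130
v_rel×d = (-7)·(13) − (-9)·(-4) = -127
since m = R²·130 − (-127)²:  R² = (16129 + -399) / 130 = 121
R = √121 = 11  ⇒  r_B = 11 − 3 = 8

rB=8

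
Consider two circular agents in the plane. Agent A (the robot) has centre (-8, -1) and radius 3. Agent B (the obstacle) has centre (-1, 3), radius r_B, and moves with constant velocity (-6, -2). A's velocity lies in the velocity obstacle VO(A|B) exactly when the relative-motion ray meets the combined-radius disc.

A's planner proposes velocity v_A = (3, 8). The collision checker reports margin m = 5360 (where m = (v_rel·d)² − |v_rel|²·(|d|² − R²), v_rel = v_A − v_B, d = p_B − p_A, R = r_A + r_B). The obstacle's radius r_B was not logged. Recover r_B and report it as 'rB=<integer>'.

m = 5360
d = (7, 4);  v_rel = (9, 10),  |v_rel|² = 181
v_rel×d = (9)·(4) − (10)·(7) = -34
since m = R²·181 − (-34)²:  R² = (1156 + 5360) / 181 = 36
R = √36 = 6  ⇒  r_B = 6 − 3 = 3

rB=3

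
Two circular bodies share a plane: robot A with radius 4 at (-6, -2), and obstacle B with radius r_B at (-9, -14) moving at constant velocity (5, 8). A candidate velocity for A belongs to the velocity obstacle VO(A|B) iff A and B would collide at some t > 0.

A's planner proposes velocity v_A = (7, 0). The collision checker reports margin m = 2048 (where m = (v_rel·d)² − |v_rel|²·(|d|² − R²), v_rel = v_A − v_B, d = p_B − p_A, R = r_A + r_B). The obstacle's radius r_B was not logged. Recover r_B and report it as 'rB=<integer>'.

m = 2048
d = (-3, -12);  v_rel = (2, -8),  |v_rel|² = 68
v_rel×d = (2)·(-12) − (-8)·(-3) = -48
since m = R²·68 − (-48)²:  R² = (2304 + 2048) / 68 = 64
R = √64 = 8  ⇒  r_B = 8 − 4 = 4

rB=4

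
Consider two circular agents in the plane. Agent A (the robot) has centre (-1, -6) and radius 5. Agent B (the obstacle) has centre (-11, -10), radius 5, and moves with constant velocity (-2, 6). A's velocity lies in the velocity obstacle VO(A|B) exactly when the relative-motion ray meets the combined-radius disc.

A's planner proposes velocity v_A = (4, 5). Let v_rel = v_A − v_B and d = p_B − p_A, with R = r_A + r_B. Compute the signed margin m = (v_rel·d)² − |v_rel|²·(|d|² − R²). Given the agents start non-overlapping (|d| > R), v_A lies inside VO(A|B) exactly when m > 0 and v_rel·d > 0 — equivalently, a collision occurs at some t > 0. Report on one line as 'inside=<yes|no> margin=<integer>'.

d = (-10, -4),  |d|² = 116;  R = 5+5 = 10,  c = 116−10² = 16
v_rel = (6, -1),  |v_rel|² = 37;  v_rel·d = (6)·(-10) + (-1)·(-4) = -56
37·t² + 112·t + 16 = 0  ⇒  m = (-56)² − 37·16 = 2544
m = 2544 > 0,  v_rel·d = -56 < 0  ⇒  outside

inside=no margin=2544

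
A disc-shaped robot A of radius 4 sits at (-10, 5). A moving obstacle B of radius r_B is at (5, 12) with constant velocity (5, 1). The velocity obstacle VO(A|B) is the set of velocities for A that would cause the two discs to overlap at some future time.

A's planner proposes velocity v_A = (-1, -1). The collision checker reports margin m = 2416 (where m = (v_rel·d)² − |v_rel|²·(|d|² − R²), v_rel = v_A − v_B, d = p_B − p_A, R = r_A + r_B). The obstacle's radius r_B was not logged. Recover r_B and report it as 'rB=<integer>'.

m = 2416
d = (15, 7);  v_rel = (-6, -2),  |v_rel|² = 40
v_rel×d = (-6)·(7) − (-2)·(15) = -12
since m = R²·40 − (-12)²:  R² = (144 + 2416) / 40 = 64
R = √64 = 8  ⇒  r_B = 8 − 4 = 4

rB=4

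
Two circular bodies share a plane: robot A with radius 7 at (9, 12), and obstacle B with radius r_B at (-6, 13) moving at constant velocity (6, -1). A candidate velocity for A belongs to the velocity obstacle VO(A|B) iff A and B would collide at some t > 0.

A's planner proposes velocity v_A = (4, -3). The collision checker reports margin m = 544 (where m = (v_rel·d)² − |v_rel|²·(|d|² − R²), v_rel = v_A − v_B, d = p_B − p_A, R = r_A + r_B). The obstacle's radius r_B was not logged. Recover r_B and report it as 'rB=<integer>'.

m = 544
d = (-15, 1);  v_rel = (-2, -2),  |v_rel|² = 8
v_rel×d = (-2)·(1) − (-2)·(-15) = -32
since m = R²·8 − (-32)²:  R² = (1024 + 544) / 8 = 196
R = √196 = 14  ⇒  r_B = 14 − 7 = 7

rB=7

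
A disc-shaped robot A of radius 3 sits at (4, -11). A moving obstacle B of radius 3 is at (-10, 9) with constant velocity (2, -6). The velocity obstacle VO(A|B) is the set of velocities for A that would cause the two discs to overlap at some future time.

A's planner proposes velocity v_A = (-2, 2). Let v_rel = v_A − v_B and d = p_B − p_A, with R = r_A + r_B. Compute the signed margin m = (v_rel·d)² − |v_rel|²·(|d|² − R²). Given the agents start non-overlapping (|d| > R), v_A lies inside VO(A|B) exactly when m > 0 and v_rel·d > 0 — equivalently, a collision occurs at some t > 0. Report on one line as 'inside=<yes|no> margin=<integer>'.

d = (-14, 20),  |d|² = 596;  R = 3+3 = 6,  c = 596−6² = 560
v_rel = (-4, 8),  |v_rel|² = 80;  v_rel·d = (-4)·(-14) + (8)·(20) = 216
80·t² − 432·t + 560 = 0  ⇒  m = 216² − 80·560 = 1856
m = 1856 > 0,  v_rel·d = 216 > 0  ⇒  inside

inside=yes margin=1856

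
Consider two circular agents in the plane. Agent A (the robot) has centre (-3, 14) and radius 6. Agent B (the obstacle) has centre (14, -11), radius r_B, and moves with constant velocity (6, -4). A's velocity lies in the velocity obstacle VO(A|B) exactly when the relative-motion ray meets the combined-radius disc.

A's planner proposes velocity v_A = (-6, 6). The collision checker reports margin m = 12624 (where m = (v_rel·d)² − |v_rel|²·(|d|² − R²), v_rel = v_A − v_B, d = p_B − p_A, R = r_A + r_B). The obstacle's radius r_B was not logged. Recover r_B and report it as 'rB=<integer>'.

m = 12624
d = (17, -25);  v_rel = (-12, 10),  |v_rel|² = 244
v_rel×d = (-12)·(-25) − (10)·(17) = 130
since m = R²·244 − 130²:  R² = (16900 + 12624) / 244 = 121
R = √121 = 11  ⇒  r_B = 11 − 6 = 5

rB=5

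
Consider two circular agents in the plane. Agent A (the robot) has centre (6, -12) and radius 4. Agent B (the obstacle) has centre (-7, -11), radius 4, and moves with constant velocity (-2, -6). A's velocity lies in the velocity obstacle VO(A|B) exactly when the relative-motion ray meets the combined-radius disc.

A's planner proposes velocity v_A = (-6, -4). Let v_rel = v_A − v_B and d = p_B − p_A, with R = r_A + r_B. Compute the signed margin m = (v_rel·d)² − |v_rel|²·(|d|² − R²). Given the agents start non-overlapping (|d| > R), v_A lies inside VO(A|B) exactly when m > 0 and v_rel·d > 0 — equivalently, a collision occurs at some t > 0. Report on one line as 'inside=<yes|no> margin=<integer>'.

d = (-13, 1),  |d|² = 170;  R = 4+4 = 8,  c = 170−8² = 106
v_rel = (-4, 2),  |v_rel|² = 20;  v_rel·d = (-4)·(-13) + (2)·(1) = 54
20·t² − 108·t + 106 = 0  ⇒  m = 54² − 20·106 = 796
m = 796 > 0,  v_rel·d = 54 > 0  ⇒  inside

inside=yes margin=796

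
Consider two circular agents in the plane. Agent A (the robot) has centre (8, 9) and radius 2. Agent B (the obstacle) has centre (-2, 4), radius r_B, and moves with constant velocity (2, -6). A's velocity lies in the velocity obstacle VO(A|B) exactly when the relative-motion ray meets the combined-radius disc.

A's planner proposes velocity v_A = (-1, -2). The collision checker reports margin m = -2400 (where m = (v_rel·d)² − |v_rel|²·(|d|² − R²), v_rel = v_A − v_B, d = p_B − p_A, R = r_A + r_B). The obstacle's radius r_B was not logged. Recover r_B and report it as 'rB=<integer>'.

m = -2400
d = (-10, -5);  v_rel = (-3, 4),  |v_rel|² = 25
v_rel×d = (-3)·(-5) − (4)·(-10) = 55
since m = R²·25 − 55²:  R² = (3025 + -2400) / 25 = 25
R = √25 = 5  ⇒  r_B = 5 − 2 = 3

rB=3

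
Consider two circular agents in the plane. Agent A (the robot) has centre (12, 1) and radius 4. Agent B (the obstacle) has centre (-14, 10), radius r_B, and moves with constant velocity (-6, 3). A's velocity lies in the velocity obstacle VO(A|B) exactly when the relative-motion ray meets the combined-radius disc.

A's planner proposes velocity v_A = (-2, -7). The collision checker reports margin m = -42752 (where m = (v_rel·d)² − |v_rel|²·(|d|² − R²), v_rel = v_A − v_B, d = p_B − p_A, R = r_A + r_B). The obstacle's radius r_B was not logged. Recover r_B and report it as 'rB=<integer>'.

m = -42752
d = (-26, 9);  v_rel = (4, -10),  |v_rel|² = 116
v_rel×d = (4)·(9) − (-10)·(-26) = -224
since m = R²·116 − (-224)²:  R² = (50176 + -42752) / 116 = 64
R = √64 = 8  ⇒  r_B = 8 − 4 = 4

rB=4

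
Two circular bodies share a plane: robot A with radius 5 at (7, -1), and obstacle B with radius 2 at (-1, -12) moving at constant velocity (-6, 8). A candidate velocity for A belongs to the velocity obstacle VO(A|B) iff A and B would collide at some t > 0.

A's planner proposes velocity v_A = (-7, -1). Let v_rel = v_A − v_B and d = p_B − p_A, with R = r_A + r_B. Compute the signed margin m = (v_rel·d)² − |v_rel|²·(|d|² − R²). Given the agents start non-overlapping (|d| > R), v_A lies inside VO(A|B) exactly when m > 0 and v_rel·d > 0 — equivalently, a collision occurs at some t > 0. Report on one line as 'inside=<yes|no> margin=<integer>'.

d = (-8, -11),  |d|² = 185;  R = 5+2 = 7,  c = 185−7² = 136
v_rel = (-1, -9),  |v_rel|² = 82;  v_rel·d = (-1)·(-8) + (-9)·(-11) = 107
82·t² − 214·t + 136 = 0  ⇒  m = 107² − 82·136 = 297
m = 297 > 0,  v_rel·d = 107 > 0  ⇒  inside

inside=yes margin=297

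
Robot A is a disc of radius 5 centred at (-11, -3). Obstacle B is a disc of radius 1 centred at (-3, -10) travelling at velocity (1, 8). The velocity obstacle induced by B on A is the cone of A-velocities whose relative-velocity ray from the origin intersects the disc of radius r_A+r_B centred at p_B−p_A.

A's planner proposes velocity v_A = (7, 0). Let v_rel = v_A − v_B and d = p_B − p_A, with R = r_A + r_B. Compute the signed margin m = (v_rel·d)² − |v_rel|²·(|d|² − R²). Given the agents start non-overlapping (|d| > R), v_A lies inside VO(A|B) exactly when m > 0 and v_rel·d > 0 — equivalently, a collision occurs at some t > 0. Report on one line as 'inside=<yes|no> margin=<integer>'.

d = (8, -7),  |d|² = 113;  R = 5+1 = 6,  c = 113−6² = 77
v_rel = (6, -8),  |v_rel|² = 100;  v_rel·d = (6)·(8) + (-8)·(-7) = 104
100·t² − 208·t + 77 = 0  ⇒  m = 104² − 100·77 = 3116
m = 3116 > 0,  v_rel·d = 104 > 0  ⇒  inside

inside=yes margin=3116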